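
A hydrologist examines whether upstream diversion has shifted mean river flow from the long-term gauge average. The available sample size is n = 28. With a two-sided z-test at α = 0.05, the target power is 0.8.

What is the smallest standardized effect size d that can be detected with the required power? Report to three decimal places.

Required noncentrality: δ = z_{0.025} + z_{0.20} = 1.960 + 0.842 = 2.802.
(Lower-tail contribution to power is negligible for δ > 0.)
δ = d·√n ⇒ d = δ/√n = 2.802/√28 = 0.5294.

d ≈ 0.529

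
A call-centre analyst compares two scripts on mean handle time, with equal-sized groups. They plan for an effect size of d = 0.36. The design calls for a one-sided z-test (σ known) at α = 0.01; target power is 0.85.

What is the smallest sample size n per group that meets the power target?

n = 175 per group

Set Φ(δ − 2.326) = 0.85; then δ − 2.326 = Φ⁻¹(0.85) = 1.036, giving δ = 3.363.
δ = d·√(n/2) ⇒ n = 2(δ/d)² = 2 × (3.363 / 0.36)² = 174.51.
Rounding up, n = 175 per group.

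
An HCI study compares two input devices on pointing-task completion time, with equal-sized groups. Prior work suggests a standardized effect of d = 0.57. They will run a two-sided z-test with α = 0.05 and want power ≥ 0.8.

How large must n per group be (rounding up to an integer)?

For power 0.8 need Φ(δ − z_{0.025}) = 0.8, so δ = z_{0.025} + z_{0.20} = 1.960 + 0.842 = 2.802.
(For δ > 0 the lower-tail rejection region contributes negligibly to power, so the one-term inversion is standard.)
δ = d·√(n/2) ⇒ n = 2(δ/d)² = 2 × (2.802 / 0.57)² = 48.32.
Rounding up, n = 49 per group.

n = 49 per group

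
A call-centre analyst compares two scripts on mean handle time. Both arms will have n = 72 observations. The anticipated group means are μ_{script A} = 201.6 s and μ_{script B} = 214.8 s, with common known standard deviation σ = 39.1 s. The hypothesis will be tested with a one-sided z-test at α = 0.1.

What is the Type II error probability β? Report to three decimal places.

Standardized effect: d = |μ_{script A} − μ_{script B}| / σ = |201.6 − 214.8| / 39.1 = 0.3376
Noncentrality parameter: δ = d·√(n/2) = 0.3376 × √(72/2) = 2.0256
Critical value for a one-sided test at α = 0.1: z_α = 1.282.
Power = P(Z > 1.282 − δ) = Φ(0.744) = 0.7716.
Type II error: β = 1 − power = 1 − 0.7716 = 0.2284.

β ≈ 0.228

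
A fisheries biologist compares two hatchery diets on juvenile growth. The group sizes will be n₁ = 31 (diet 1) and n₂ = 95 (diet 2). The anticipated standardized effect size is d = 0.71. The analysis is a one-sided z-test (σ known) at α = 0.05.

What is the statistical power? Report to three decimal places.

Noncentrality parameter: δ = d / √(1/n₁ + 1/n₂) = 0.71 / √(1/31 + 1/95) = 3.4325
One-sided α = 0.05 → critical value z_{0.05} = 1.645.
Power = Φ(δ − 1.645) = Φ(1.788) = 0.9631.

Power ≈ 0.963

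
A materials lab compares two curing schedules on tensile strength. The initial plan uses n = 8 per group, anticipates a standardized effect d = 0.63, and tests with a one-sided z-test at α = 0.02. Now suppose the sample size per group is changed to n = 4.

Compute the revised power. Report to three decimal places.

Power ≈ 0.122

With n = 4 per group: δ = d·√(n/2) = 0.63 × √(4/2) = 0.8910. Critical value z_{0.02} = 2.054.
Revised power = Φ(δ − 2.054) = Φ(-1.163) = 0.1225.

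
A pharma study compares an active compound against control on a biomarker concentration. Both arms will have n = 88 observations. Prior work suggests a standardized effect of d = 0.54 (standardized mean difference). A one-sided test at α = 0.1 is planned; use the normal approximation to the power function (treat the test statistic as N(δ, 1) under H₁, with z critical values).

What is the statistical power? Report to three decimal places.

Noncentrality parameter: δ = d·√(n/2) = 0.54 × √(88/2) = 3.5820
One-sided α = 0.1 → critical value z_{0.1} = 1.282.
Power = Φ(δ − 1.282) = Φ(2.300) = 0.9893.

Power ≈ 0.989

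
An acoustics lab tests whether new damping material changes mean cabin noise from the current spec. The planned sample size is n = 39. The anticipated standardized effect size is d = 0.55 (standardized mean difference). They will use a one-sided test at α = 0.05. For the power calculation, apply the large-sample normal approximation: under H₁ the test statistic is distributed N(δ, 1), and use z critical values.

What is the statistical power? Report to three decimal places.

Power ≈ 0.963

Noncentrality parameter: δ = d·√n = 0.55 × √39 = 3.4347
One-sided α = 0.05 → critical value z_{0.05} = 1.645.
Power = P(Z > 1.645 − δ) = Φ(1.790) = 0.9633.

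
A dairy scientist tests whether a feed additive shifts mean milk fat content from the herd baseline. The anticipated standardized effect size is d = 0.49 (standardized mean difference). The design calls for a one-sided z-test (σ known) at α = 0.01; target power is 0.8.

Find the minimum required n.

Set Φ(δ − 2.326) = 0.8; then δ − 2.326 = Φ⁻¹(0.8) = 0.842, giving δ = 3.168.
δ = d·√n ⇒ n = (δ/d)² = (3.168 / 0.49)² = 41.80.
Round up to the next whole unit.

n = 42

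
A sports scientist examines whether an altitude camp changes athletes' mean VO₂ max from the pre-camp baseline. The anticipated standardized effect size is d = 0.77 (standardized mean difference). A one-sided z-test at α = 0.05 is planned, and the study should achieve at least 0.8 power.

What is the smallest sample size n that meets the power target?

n = 11

Set Φ(δ − 1.645) = 0.8; then δ − 1.645 = Φ⁻¹(0.8) = 0.842, giving δ = 2.486.
δ = d·√n ⇒ n = (δ/d)² = (2.486 / 0.77)² = 10.43.
Round up to the next whole unit.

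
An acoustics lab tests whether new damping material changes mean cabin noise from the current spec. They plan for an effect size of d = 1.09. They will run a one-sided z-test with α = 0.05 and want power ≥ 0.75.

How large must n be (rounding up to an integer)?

For power 0.75 need Φ(δ − z_{0.05}) = 0.75, so δ = z_{0.05} + z_{0.25} = 1.645 + 0.674 = 2.319.
δ = d·√n ⇒ n = (δ/d)² = (2.319 / 1.09)² = 4.53.
Rounding up, n = 5.

n = 5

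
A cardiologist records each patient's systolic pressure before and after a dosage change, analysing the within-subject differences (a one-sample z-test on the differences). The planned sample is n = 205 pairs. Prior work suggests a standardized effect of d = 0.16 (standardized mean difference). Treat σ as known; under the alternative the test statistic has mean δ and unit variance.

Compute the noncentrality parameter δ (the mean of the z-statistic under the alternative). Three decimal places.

δ = d·√n = 0.16 × √205 = 2.2909

δ ≈ 2.291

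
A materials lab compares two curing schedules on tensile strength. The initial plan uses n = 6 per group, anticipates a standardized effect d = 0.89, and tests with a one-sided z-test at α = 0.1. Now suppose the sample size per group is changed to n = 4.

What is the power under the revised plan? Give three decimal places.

Power ≈ 0.491

With n = 4 per group: δ = d·√(n/2) = 0.89 × √(4/2) = 1.2587. Critical value z_{0.1} = 1.282.
Revised power = P(Z > 1.282 − δ) = Φ(-0.023) = 0.4909.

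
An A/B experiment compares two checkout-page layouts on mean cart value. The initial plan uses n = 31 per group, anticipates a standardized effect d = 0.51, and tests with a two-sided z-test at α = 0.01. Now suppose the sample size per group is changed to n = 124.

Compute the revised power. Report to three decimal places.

With n = 124 per group: δ = d·√(n/2) = 0.51 × √(124/2) = 4.0157. Critical value z_{0.005} = 2.576.
Revised power = Φ(δ − 2.576) + Φ(−δ − 2.576) = Φ(1.440) + Φ(-6.592) = 0.9251 + 0.0000 = 0.9251.

Power ≈ 0.925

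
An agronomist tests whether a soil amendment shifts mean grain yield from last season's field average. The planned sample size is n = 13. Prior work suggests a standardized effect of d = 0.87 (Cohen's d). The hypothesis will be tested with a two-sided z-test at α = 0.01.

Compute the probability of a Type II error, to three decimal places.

Noncentrality parameter: δ = d·√n = 0.87 × √13 = 3.1368
Two-sided α = 0.01 → critical value z_{0.005} = 2.576.
Power = Φ(δ − 2.576) + Φ(−δ − 2.576) = Φ(0.561) + Φ(-5.713) = 0.7126 + 0.0000 = 0.7126.
Type II error: β = 1 − power = 1 − 0.7126 = 0.2874.

β ≈ 0.287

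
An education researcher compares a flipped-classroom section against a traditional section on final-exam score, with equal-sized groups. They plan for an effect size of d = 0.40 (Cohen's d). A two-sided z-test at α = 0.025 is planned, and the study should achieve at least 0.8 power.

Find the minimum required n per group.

n = 119 per group

Set Φ(δ − 2.241) = 0.8; then δ − 2.241 = Φ⁻¹(0.8) = 0.842, giving δ = 3.083.
(For δ > 0 the lower-tail rejection region contributes negligibly to power, so the one-term inversion is standard.)
δ = d·√(n/2) ⇒ n = 2(δ/d)² = 2 × (3.083 / 0.40)² = 118.81.
Round up to the next whole unit.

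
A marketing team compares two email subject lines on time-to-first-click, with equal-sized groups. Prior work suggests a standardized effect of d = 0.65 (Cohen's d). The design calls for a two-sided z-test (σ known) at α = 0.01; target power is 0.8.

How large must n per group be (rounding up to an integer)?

For power 0.8 need Φ(δ − z_{0.005}) = 0.8, so δ = z_{0.005} + z_{0.20} = 2.576 + 0.842 = 3.417.
(For δ > 0 the lower-tail rejection region contributes negligibly to power, so the one-term inversion is standard.)
δ = d·√(n/2) ⇒ n = 2(δ/d)² = 2 × (3.417 / 0.65)² = 55.29.
Rounding up, n = 56 per group.

n = 56 per group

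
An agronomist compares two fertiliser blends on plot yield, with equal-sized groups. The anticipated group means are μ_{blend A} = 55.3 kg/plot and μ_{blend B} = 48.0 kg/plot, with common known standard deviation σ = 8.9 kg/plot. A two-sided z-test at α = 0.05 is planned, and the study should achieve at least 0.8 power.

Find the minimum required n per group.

n = 24 per group

Standardized effect: d = |μ_{blend A} − μ_{blend B}| / σ = |55.3 − 48.0| / 8.9 = 0.8202
For power 0.8 need Φ(δ − z_{0.025}) = 0.8, so δ = z_{0.025} + z_{0.20} = 1.960 + 0.842 = 2.802.
(For δ > 0 the lower-tail rejection region contributes negligibly to power, so the one-term inversion is standard.)
δ = d·√(n/2) ⇒ n = 2(δ/d)² = 2 × (2.802 / 0.8202)² = 23.33.
Rounding up, n = 24 per group.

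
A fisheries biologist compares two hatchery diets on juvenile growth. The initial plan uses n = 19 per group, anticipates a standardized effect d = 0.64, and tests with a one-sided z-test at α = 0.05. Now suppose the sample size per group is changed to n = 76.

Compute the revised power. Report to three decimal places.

Power ≈ 0.989

With n = 76 per group: δ = d·√(n/2) = 0.64 × √(76/2) = 3.9452. Critical value z_{0.05} = 1.645.
Revised power = P(Z > 1.645 − δ) = Φ(2.300) = 0.9893.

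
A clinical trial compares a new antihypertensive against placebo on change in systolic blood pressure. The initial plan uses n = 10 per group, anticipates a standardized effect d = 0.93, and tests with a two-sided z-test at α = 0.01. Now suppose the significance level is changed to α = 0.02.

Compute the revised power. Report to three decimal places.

Power ≈ 0.403

δ = d·√(n/2) = 0.93 × √(10/2) = 2.0795 (unchanged). New critical value: z_{0.01} = 2.326.
Revised power = Φ(δ − 2.326) + Φ(−δ − 2.326) = Φ(-0.247) + Φ(-4.406) = 0.4025 + 0.0000 = 0.4025.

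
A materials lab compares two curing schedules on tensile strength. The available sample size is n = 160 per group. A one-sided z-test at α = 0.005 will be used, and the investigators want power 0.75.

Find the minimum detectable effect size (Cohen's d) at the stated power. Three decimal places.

Need Φ(δ − 2.576) = 0.75, so δ = 2.576 + 0.674 = 3.250.
δ = d·√(n/2) ⇒ d = δ/√(n/2) = 3.250/√(160/2) = 0.3634.

d ≈ 0.363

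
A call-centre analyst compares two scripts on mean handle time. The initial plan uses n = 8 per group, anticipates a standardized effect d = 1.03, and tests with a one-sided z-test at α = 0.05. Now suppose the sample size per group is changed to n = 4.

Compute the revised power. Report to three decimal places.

With n = 4 per group: δ = d·√(n/2) = 1.03 × √(4/2) = 1.4566. Critical value z_{0.05} = 1.645.
Revised power = P(Z > 1.645 − δ) = Φ(-0.188) = 0.4254.

Power ≈ 0.425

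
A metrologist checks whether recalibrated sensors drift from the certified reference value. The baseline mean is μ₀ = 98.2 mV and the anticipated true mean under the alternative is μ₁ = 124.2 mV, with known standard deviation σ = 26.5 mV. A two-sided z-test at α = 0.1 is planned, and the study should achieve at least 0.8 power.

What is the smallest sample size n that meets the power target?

n = 7

Standardized effect: d = |μ₁ − μ₀| / σ = |124.2 − 98.2| / 26.5 = 0.9811
Set Φ(δ − 1.645) = 0.8; then δ − 1.645 = Φ⁻¹(0.8) = 0.842, giving δ = 2.486.
(For δ > 0 the lower-tail rejection region contributes negligibly to power, so the one-term inversion is standard.)
δ = d·√n ⇒ n = (δ/d)² = (2.486 / 0.9811)² = 6.42.
Rounding up, n = 7.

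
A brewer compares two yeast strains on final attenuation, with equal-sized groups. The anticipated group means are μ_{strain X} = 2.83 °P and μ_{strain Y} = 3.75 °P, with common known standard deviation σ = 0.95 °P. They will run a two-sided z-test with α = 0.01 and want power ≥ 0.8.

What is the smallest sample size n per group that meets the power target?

n = 25 per group

Standardized effect: d = |μ_{strain X} − μ_{strain Y}| / σ = |2.83 − 3.75| / 0.95 = 0.9684
Set Φ(δ − 2.576) = 0.8; then δ − 2.576 = Φ⁻¹(0.8) = 0.842, giving δ = 3.417.
(The Φ(−δ − z_{α/2}) term is vanishingly small for δ > 0 and is dropped in the standard sample-size formula.)
δ = d·√(n/2) ⇒ n = 2(δ/d)² = 2 × (3.417 / 0.9684)² = 24.91.
Round up to the next whole unit.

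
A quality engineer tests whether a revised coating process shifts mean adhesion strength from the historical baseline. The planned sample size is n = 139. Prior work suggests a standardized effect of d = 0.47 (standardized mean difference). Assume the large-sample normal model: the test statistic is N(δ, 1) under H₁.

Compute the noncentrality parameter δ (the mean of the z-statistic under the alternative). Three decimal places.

δ ≈ 5.541

The noncentrality parameter scales effect size by the design's sample-size factor: δ = d·√n = 0.47 × √139 = 5.5412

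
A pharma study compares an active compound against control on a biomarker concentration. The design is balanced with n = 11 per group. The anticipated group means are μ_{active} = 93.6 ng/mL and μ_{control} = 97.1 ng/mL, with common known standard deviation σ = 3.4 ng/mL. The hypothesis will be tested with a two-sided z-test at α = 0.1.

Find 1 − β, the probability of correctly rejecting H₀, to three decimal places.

Power ≈ 0.779

Standardized effect: d = |μ_{active} − μ_{control}| / σ = |93.6 − 97.1| / 3.4 = 1.0294
Noncentrality parameter: δ = d·√(n/2) = 1.0294 × √(11/2) = 2.4142
Critical value for a two-sided test at α = 0.1: z_{α/2} = 1.645.
Power = Φ(δ − 1.645) + Φ(−δ − 1.645) = Φ(0.769) + Φ(-4.059) = 0.7792 + 0.0000 = 0.7792.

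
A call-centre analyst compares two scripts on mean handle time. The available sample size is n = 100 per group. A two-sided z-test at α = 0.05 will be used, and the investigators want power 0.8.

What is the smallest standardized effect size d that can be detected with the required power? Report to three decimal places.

d ≈ 0.396

Required noncentrality: δ = z_{0.025} + z_{0.20} = 1.960 + 0.842 = 2.802.
(Lower-tail contribution to power is negligible for δ > 0.)
δ = d·√(n/2) ⇒ d = δ/√(n/2) = 2.802/√(100/2) = 0.3962.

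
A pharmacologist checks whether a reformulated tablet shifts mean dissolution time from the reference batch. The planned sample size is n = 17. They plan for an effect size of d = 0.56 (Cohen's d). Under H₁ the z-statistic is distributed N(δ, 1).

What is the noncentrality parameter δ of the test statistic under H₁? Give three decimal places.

The noncentrality parameter scales effect size by the design's sample-size factor: δ = d·√n = 0.56 × √17 = 2.3089

δ ≈ 2.309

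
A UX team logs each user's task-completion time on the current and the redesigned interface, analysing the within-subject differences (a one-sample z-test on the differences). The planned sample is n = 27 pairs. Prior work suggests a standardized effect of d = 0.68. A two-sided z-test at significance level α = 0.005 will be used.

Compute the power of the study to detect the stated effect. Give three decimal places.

Power ≈ 0.766

Noncentrality parameter: δ = d·√n = 0.68 × √27 = 3.5334
Critical value for a two-sided test at α = 0.005: z_{α/2} = 2.807.
Power = Φ(δ − 2.807) + Φ(−δ − 2.807) = Φ(0.726) + Φ(-6.340) = 0.7662 + 0.0000 = 0.7662.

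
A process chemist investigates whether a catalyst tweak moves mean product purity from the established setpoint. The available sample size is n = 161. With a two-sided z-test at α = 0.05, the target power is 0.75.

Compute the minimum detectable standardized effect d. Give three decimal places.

Required noncentrality: δ = z_{0.025} + z_{0.25} = 1.960 + 0.674 = 2.634.
(The second rejection-region term Φ(−δ − z_{α/2}) is negligible and dropped.)
δ = d·√n ⇒ d = δ/√n = 2.634/√161 = 0.2076.

d ≈ 0.208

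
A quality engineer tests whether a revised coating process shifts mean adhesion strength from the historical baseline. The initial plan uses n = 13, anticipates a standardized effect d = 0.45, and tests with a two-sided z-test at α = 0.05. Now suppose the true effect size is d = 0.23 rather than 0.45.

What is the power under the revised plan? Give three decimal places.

With d = 0.23: δ = d·√n = 0.23 × √13 = 0.8293. Critical value z_{0.025} = 1.960.
Revised power = Φ(δ − 1.960) + Φ(−δ − 1.960) = Φ(-1.131) + Φ(-2.789) = 0.1291 + 0.0026 = 0.1317.

Power ≈ 0.132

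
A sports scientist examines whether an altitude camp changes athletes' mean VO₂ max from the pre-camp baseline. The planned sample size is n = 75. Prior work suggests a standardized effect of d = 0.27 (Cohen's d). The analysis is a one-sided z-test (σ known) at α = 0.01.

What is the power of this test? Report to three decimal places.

Noncentrality parameter: δ = d·√n = 0.27 × √75 = 2.3383
Critical value for a one-sided test at α = 0.01: z_α = 2.326.
Power = Φ(δ − 2.326) = Φ(0.012) = 0.5048.

Power ≈ 0.505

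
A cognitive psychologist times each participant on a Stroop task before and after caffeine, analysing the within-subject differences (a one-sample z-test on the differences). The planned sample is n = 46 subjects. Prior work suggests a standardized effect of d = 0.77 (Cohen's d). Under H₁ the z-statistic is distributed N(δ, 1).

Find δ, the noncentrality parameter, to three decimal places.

δ = d·√n = 0.77 × √46 = 5.2224

δ ≈ 5.222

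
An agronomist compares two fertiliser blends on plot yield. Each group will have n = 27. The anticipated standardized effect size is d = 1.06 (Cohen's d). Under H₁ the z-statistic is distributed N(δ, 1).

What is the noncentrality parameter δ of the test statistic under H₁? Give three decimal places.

δ = d·√(n/2) = 1.06 × √(27/2) = 3.8947

δ ≈ 3.895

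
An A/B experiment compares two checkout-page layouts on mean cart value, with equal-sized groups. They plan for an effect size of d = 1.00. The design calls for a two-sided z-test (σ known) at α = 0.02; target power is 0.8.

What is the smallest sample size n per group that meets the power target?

n = 21 per group

Set Φ(δ − 2.326) = 0.8; then δ − 2.326 = Φ⁻¹(0.8) = 0.842, giving δ = 3.168.
(Ignoring the negligible lower-tail rejection probability gives the usual closed-form inversion.)
δ = d·√(n/2) ⇒ n = 2(δ/d)² = 2 × (3.168 / 1.00)² = 20.07.
Rounding up, n = 21 per group.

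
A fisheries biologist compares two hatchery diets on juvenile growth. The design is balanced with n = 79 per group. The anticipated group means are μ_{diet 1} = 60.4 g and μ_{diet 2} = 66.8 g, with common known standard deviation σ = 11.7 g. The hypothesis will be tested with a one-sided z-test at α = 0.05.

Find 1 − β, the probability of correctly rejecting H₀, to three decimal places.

Power ≈ 0.964

Standardized effect: d = |μ_{diet 1} − μ_{diet 2}| / σ = |60.4 − 66.8| / 11.7 = 0.5470
Noncentrality parameter: δ = d·√(n/2) = 0.5470 × √(79/2) = 3.4379
One-sided α = 0.05 → critical value z_{0.05} = 1.645.
Power = Φ(δ − 1.645) = Φ(1.793) = 0.9635.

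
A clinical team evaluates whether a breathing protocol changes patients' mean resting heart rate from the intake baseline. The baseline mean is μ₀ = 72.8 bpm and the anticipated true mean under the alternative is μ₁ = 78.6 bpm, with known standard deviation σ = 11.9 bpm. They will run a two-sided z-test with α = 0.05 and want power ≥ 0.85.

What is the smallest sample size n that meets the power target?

Standardized effect: d = |μ₁ − μ₀| / σ = |78.6 − 72.8| / 11.9 = 0.4874
Set Φ(δ − 1.960) = 0.85; then δ − 1.960 = Φ⁻¹(0.85) = 1.036, giving δ = 2.996.
(The Φ(−δ − z_{α/2}) term is vanishingly small for δ > 0 and is dropped in the standard sample-size formula.)
δ = d·√n ⇒ n = (δ/d)² = (2.996 / 0.4874)² = 37.80.
Round up to the next whole unit.

n = 38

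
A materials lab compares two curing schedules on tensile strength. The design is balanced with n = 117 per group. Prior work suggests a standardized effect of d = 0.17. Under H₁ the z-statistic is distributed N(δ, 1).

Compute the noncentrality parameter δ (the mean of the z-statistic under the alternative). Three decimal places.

δ ≈ 1.300

The noncentrality parameter scales effect size by the design's sample-size factor: δ = d·√(n/2) = 0.17 × √(117/2) = 1.3002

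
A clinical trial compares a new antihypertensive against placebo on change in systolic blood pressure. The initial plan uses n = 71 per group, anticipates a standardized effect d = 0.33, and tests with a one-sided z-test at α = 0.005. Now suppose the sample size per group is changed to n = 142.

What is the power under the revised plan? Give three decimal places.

With n = 142 per group: δ = d·√(n/2) = 0.33 × √(142/2) = 2.7806. Critical value z_{0.005} = 2.576.
Revised power = P(Z > 2.576 − δ) = Φ(0.205) = 0.5811.

Power ≈ 0.581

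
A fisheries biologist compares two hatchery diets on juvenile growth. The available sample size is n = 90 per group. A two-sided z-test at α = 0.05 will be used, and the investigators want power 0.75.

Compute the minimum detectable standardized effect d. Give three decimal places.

d ≈ 0.393

Required noncentrality: δ = z_{0.025} + z_{0.25} = 1.960 + 0.674 = 2.634.
(The second rejection-region term Φ(−δ − z_{α/2}) is negligible and dropped.)
δ = d·√(n/2) ⇒ d = δ/√(n/2) = 2.634/√(90/2) = 0.3927.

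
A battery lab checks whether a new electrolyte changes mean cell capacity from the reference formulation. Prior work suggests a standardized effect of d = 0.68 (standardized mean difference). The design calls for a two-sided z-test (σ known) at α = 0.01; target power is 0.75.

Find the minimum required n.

n = 23

For power 0.75 need Φ(δ − z_{0.005}) = 0.75, so δ = z_{0.005} + z_{0.25} = 2.576 + 0.674 = 3.250.
(The Φ(−δ − z_{α/2}) term is vanishingly small for δ > 0 and is dropped in the standard sample-size formula.)
δ = d·√n ⇒ n = (δ/d)² = (3.250 / 0.68)² = 22.85.
Round up to the next whole unit.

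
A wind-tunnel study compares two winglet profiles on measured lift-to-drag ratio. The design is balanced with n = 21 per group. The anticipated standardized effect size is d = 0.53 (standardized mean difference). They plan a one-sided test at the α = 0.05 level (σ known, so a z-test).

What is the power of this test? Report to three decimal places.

Noncentrality parameter: δ = d·√(n/2) = 0.53 × √(21/2) = 1.7174
Critical value for a one-sided test at α = 0.05: z_α = 1.645.
Power = P(Z > 1.645 − δ) = Φ(0.073) = 0.5289.

Power ≈ 0.529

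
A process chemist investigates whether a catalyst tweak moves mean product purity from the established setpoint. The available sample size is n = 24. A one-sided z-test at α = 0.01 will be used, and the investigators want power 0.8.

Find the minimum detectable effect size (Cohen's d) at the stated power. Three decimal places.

Need Φ(δ − 2.326) = 0.8, so δ = 2.326 + 0.842 = 3.168.
δ = d·√n ⇒ d = δ/√n = 3.168/√24 = 0.6467.

d ≈ 0.647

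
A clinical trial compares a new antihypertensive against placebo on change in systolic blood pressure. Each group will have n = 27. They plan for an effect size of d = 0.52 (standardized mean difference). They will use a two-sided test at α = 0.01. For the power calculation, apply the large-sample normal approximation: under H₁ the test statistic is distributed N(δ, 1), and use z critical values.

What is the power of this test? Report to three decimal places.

Noncentrality parameter: δ = d·√(n/2) = 0.52 × √(27/2) = 1.9106
Two-sided α = 0.01 → critical value z_{0.005} = 2.576.
Power = Φ(δ − 2.576) + Φ(−δ − 2.576) = Φ(-0.665) + Φ(-4.486) = 0.2530 + 0.0000 = 0.2530.

Power ≈ 0.253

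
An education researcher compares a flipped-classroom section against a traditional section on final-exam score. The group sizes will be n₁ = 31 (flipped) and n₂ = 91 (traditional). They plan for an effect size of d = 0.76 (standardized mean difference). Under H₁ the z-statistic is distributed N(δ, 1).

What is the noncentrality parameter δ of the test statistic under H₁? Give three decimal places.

δ ≈ 3.655

δ = d / √(1/n₁ + 1/n₂) = 0.76 / √(1/31 + 1/91) = 3.6546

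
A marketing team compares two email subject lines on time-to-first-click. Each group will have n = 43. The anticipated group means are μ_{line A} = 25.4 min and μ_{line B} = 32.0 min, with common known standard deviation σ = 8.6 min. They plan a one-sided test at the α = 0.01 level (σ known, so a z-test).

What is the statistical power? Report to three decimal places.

Standardized effect: d = |μ_{line A} − μ_{line B}| / σ = |25.4 − 32.0| / 8.6 = 0.7674
Noncentrality parameter: δ = d·√(n/2) = 0.7674 × √(43/2) = 3.5585
Critical value for a one-sided test at α = 0.01: z_α = 2.326.
Power = Φ(δ − 2.326) = Φ(1.232) = 0.8911.

Power ≈ 0.891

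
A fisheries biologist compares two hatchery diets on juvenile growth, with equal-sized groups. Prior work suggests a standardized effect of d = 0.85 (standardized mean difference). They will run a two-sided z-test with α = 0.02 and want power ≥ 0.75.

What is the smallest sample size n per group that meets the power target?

n = 25 per group

Set Φ(δ − 2.326) = 0.75; then δ − 2.326 = Φ⁻¹(0.75) = 0.674, giving δ = 3.001.
(Ignoring the negligible lower-tail rejection probability gives the usual closed-form inversion.)
δ = d·√(n/2) ⇒ n = 2(δ/d)² = 2 × (3.001 / 0.85)² = 24.93.
Rounding up, n = 25 per group.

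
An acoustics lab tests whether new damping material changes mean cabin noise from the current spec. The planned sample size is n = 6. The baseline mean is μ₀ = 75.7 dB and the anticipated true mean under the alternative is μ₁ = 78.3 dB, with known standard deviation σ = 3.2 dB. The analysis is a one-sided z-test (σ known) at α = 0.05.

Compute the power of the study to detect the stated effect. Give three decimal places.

Power ≈ 0.635

Standardized effect: d = |μ₁ − μ₀| / σ = |78.3 − 75.7| / 3.2 = 0.8125
Noncentrality parameter: δ = d·√n = 0.8125 × √6 = 1.9902
Critical value for a one-sided test at α = 0.05: z_α = 1.645.
Power = P(Z > 1.645 − δ) = Φ(0.345) = 0.6351.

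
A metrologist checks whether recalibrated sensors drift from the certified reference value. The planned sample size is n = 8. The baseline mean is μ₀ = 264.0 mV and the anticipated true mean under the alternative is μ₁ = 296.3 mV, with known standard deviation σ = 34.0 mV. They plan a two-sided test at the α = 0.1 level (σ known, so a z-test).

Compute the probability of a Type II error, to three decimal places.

β ≈ 0.149

Standardized effect: d = |μ₁ − μ₀| / σ = |296.3 − 264.0| / 34.0 = 0.9500
Noncentrality parameter: δ = d·√n = 0.9500 × √8 = 2.6870
Two-sided α = 0.1 → critical value z_{0.05} = 1.645.
Power = Φ(δ − 1.645) + Φ(−δ − 1.645) = Φ(1.042) + Φ(-4.332) = 0.8513 + 0.0000 = 0.8513.
Type II error: β = 1 − power = 1 − 0.8513 = 0.1487.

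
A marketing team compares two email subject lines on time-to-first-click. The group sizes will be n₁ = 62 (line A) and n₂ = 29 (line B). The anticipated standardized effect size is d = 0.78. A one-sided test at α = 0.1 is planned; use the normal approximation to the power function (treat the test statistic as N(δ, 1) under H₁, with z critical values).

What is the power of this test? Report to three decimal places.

Noncentrality parameter: δ = d / √(1/n₁ + 1/n₂) = 0.78 / √(1/62 + 1/29) = 3.4671
Critical value for a one-sided test at α = 0.1: z_α = 1.282.
Power = P(Z > 1.282 − δ) = Φ(2.186) = 0.9856.

Power ≈ 0.986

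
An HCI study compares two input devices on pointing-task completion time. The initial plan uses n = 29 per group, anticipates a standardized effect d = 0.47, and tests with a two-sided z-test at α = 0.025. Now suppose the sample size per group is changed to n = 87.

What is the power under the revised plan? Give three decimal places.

With n = 87 per group: δ = d·√(n/2) = 0.47 × √(87/2) = 3.0999. Critical value z_{0.0125} = 2.241.
Revised power = Φ(δ − 2.241) + Φ(−δ − 2.241) = Φ(0.858) + Φ(-5.341) = 0.8047 + 0.0000 = 0.8047.

Power ≈ 0.805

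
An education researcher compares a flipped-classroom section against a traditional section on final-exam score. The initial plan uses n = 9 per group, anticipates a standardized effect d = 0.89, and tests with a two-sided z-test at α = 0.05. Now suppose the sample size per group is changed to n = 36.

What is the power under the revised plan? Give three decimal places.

With n = 36 per group: δ = d·√(n/2) = 0.89 × √(36/2) = 3.7760. Critical value z_{0.025} = 1.960.
Revised power = Φ(δ − 1.960) + Φ(−δ − 1.960) = Φ(1.816) + Φ(-5.736) = 0.9653 + 0.0000 = 0.9653.

Power ≈ 0.965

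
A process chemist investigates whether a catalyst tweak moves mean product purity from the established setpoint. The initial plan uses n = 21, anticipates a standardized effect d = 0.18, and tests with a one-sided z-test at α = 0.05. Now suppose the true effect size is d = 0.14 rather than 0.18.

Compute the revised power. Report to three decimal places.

With d = 0.14: δ = d·√n = 0.14 × √21 = 0.6416. Critical value z_{0.05} = 1.645.
Revised power = Φ(δ − 1.645) = Φ(-1.003) = 0.1579.

Power ≈ 0.158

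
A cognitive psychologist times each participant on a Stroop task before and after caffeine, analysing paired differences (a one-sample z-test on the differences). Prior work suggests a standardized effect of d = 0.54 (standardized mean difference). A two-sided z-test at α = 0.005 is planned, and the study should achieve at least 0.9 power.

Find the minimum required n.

n = 58

Set Φ(δ − 2.807) = 0.9; then δ − 2.807 = Φ⁻¹(0.9) = 1.282, giving δ = 4.089.
(For δ > 0 the lower-tail rejection region contributes negligibly to power, so the one-term inversion is standard.)
δ = d·√n ⇒ n = (δ/d)² = (4.089 / 0.54)² = 57.33.
Rounding up, n = 58.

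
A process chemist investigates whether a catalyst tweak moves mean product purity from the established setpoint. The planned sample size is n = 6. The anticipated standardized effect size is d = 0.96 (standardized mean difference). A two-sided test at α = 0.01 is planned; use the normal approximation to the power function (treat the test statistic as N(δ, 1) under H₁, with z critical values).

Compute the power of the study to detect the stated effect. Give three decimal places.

Power ≈ 0.411

Noncentrality parameter: δ = d·√n = 0.96 × √6 = 2.3515
Critical value for a two-sided test at α = 0.01: z_{α/2} = 2.576.
Power = Φ(δ − 2.576) + Φ(−δ − 2.576) = Φ(-0.224) + Φ(-4.927) = 0.4113 + 0.0000 = 0.4113.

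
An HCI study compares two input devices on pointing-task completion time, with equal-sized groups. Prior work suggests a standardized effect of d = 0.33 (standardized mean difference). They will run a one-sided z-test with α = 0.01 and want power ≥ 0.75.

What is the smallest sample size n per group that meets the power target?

Set Φ(δ − 2.326) = 0.75; then δ − 2.326 = Φ⁻¹(0.75) = 0.674, giving δ = 3.001.
δ = d·√(n/2) ⇒ n = 2(δ/d)² = 2 × (3.001 / 0.33)² = 165.38.
Round up to the next whole unit.

n = 166 per group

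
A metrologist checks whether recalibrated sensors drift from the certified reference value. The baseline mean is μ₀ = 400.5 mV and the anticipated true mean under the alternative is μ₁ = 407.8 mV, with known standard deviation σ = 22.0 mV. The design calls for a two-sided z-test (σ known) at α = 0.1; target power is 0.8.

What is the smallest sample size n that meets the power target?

n = 57

Standardized effect: d = |μ₁ − μ₀| / σ = |407.8 − 400.5| / 22.0 = 0.3318
Set Φ(δ − 1.645) = 0.8; then δ − 1.645 = Φ⁻¹(0.8) = 0.842, giving δ = 2.486.
(For δ > 0 the lower-tail rejection region contributes negligibly to power, so the one-term inversion is standard.)
δ = d·√n ⇒ n = (δ/d)² = (2.486 / 0.3318)² = 56.15.
Rounding up, n = 57.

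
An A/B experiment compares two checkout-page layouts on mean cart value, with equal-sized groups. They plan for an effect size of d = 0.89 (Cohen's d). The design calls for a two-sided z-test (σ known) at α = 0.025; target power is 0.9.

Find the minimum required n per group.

Set Φ(δ − 2.241) = 0.9; then δ − 2.241 = Φ⁻¹(0.9) = 1.282, giving δ = 3.523.
(Ignoring the negligible lower-tail rejection probability gives the usual closed-form inversion.)
δ = d·√(n/2) ⇒ n = 2(δ/d)² = 2 × (3.523 / 0.89)² = 31.34.
Rounding up, n = 32 per group.

n = 32 per group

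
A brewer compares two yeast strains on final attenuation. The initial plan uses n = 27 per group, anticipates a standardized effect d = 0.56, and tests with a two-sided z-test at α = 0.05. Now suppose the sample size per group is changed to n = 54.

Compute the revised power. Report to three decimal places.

Power ≈ 0.829

With n = 54 per group: δ = d·√(n/2) = 0.56 × √(54/2) = 2.9098. Critical value z_{0.025} = 1.960.
Revised power = Φ(δ − 1.960) + Φ(−δ − 1.960) = Φ(0.950) + Φ(-4.870) = 0.8289 + 0.0000 = 0.8289.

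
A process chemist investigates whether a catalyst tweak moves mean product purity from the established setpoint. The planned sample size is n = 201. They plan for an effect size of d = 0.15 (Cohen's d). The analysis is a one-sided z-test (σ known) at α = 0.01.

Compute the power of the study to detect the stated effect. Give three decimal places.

Power ≈ 0.421

Noncentrality parameter: δ = d·√n = 0.15 × √201 = 2.1266
One-sided α = 0.01 → critical value z_{0.01} = 2.326.
Power = P(Z > 2.326 − δ) = Φ(-0.200) = 0.4208.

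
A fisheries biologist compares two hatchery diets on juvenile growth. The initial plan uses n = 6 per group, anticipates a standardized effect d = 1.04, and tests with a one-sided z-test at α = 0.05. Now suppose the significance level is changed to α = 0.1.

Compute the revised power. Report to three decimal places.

δ = d·√(n/2) = 1.04 × √(6/2) = 1.8013 (unchanged). New critical value: z_{0.1} = 1.282.
Revised power = Φ(δ − 1.282) = Φ(0.520) = 0.6984.

Power ≈ 0.698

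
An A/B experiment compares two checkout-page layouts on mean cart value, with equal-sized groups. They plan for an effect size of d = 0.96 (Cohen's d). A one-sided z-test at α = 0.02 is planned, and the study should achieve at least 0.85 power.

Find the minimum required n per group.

For power 0.85 need Φ(δ − z_{0.02}) = 0.85, so δ = z_{0.02} + z_{0.15} = 2.054 + 1.036 = 3.090.
δ = d·√(n/2) ⇒ n = 2(δ/d)² = 2 × (3.090 / 0.96)² = 20.72.
Rounding up, n = 21 per group.

n = 21 per group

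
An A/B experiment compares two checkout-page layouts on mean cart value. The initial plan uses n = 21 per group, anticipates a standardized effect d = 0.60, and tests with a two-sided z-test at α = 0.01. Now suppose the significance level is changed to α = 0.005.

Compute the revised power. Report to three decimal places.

δ = d·√(n/2) = 0.60 × √(21/2) = 1.9442 (unchanged). New critical value: z_{0.0025} = 2.807.
Revised power = Φ(δ − 2.807) + Φ(−δ − 2.807) = Φ(-0.863) + Φ(-4.751) = 0.1941 + 0.0000 = 0.1941.

Power ≈ 0.194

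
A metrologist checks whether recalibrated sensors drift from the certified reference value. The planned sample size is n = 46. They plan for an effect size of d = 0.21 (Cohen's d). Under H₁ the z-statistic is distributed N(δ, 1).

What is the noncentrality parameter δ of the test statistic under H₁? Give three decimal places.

The noncentrality parameter scales effect size by the design's sample-size factor: δ = d·√n = 0.21 × √46 = 1.4243

δ ≈ 1.424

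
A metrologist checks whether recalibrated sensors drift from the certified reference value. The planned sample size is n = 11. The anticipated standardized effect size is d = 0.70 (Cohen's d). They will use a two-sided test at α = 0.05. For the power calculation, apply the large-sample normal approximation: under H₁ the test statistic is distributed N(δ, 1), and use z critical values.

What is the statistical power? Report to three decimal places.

Power ≈ 0.641

Noncentrality parameter: δ = d·√n = 0.70 × √11 = 2.3216
Critical value for a two-sided test at α = 0.05: z_{α/2} = 1.960.
Power = Φ(δ − 1.960) + Φ(−δ − 1.960) = Φ(0.362) + Φ(-4.282) = 0.6412 + 0.0000 = 0.6412.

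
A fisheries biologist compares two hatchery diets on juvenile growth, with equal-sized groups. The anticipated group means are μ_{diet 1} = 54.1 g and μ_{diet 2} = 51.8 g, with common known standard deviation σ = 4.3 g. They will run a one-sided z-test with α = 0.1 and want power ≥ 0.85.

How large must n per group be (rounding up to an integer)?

Standardized effect: d = |μ_{diet 1} − μ_{diet 2}| / σ = |54.1 − 51.8| / 4.3 = 0.5349
For power 0.85 need Φ(δ − z_{0.1}) = 0.85, so δ = z_{0.1} + z_{0.15} = 1.282 + 1.036 = 2.318.
δ = d·√(n/2) ⇒ n = 2(δ/d)² = 2 × (2.318 / 0.5349)² = 37.56.
Round up to the next whole unit.

n = 38 per group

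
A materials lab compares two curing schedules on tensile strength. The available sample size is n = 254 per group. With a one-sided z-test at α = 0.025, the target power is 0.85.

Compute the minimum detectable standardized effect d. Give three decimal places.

d ≈ 0.266

Need Φ(δ − 1.960) = 0.85, so δ = 1.960 + 1.036 = 2.996.
δ = d·√(n/2) ⇒ d = δ/√(n/2) = 2.996/√(254/2) = 0.2659.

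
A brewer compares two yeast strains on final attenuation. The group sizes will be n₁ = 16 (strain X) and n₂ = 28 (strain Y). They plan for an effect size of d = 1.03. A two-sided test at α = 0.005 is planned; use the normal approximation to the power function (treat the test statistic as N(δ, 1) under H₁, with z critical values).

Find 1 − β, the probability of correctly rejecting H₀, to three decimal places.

Power ≈ 0.684

Noncentrality parameter: δ = d / √(1/n₁ + 1/n₂) = 1.03 / √(1/16 + 1/28) = 3.2866
Critical value for a two-sided test at α = 0.005: z_{α/2} = 2.807.
Power = Φ(δ − 2.807) + Φ(−δ − 2.807) = Φ(0.480) + Φ(-6.094) = 0.6842 + 0.0000 = 0.6842.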